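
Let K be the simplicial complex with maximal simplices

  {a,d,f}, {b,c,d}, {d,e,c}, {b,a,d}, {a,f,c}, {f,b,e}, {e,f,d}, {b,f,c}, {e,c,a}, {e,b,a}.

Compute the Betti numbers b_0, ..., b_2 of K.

b_0 = 1, b_1 = 0, b_2 = 0.

Take the total order a < b < c < d < e < f on the vertex set. Then K (dimension 2) consists of the simplices:

  0-simplices (6): a, b, c, d, e, f
  1-simplices (15): ab, ac, ad, ae, af, bc, bd, be, bf, cd, ce, cf, de, df, ef
  2-simplices (10): abd, abe, ace, acf, adf, bcd, bcf, bef, cde, def

so the chain groups are C_0 ≅ Z^6, C_1 ≅ Z^15, C_2 ≅ Z^10.

∂_1: C_1 → C_0 sends each edge [p,q] (with p < q) to q − p. For instance
  ∂af = f − a.
This gives a 6×15 integer matrix of rank 5; reducing to Smith normal form yields diagonal entries (1,1,1,1,1).

The boundary map ∂_2: C_2 → C_1 sends each 2-simplex [p,q,r] to [q,r] − [p,r] + [p,q]. For instance
  ∂bcf = cf − bf + bc,
  ∂abd = bd − ad + ab.
The 15×10 boundary matrix has rank 10 and Smith normal form diag(1,1,1,1,1,1,1,1,1,2).

Reading off H_k = ker ∂_k / im ∂_{k+1}:

  H_0: rank C_0 − rank ∂_1 = 6 − 5 = 1, and the invariant factors of ∂_1 are all 1, so H_0 = Z.
  H_1: rank ker ∂_1 − rank ∂_2 = (15 − 5) − 10 = 0, and ∂_2 has invariant factor 2 > 1, so H_1 = Z/2.
  H_2: rank ker ∂_2 − rank ∂_3 = (10 − 10) − 0 = 0, and there is no ∂_3, so H_2 = 0.

As a check, the Euler characteristic is 6 − 15 + 10 = 1, which agrees with 1 − 0 + 0 = 1.

Hence the Betti numbers are b_0 = 1, b_1 = 0, b_2 = 0.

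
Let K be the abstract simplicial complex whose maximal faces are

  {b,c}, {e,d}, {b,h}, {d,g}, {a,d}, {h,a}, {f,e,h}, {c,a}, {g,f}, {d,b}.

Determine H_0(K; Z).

H_0 = Z.

K has 8 vertices, 12 edges, 1 triangle.
rank ∂_0 = 0, rank ∂_1 = 7 ⇒ b_0 = 8 − 0 − 7 = 1; all invariant factors of ∂_1 are 1 so no torsion. So H_0 = Z.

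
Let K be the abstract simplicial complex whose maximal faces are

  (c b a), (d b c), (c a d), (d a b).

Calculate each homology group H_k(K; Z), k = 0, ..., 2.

H_0 = Z,  H_1 = 0,  H_2 = Z.

Fix the vertex order a < b < c < d and write every simplex with vertices in increasing order. Then dim K = 2 and the simplices of K are:

  0-simplices (4): a, b, c, d
  1-simplices (6): ab, ac, ad, bc, bd, cd
  2-simplices (4): abc, abd, acd, bcd

giving chain groups C_0 ≅ Z^4, C_1 ≅ Z^6, C_2 ≅ Z^4.

The boundary map ∂_1: C_1 → C_0 is given by ∂[p,q] = [q] − [p].
The resulting 4×6 matrix has rank 3, and its Smith normal form has invariant factors (1,1,1).

The boundary map ∂_2: C_2 → C_1 acts by ∂[p,q,r] = [q,r] − [p,r] + [p,q]. For instance
  ∂abc = bc − ac + ab,
  ∂abd = bd − ad + ab.
The resulting 6×4 matrix has rank 3, and its Smith normal form has invariant factors (1,1,1).

Now H_k = ker ∂_k / im ∂_{k+1}, so:

  H_0: rank C_0 − rank ∂_1 = 4 − 3 = 1, and the invariant factors of ∂_1 are all 1, so H_0 ≅ Z.
  H_1: rank ker ∂_1 − rank ∂_2 = (6 − 3) − 3 = 0, and the invariant factors of ∂_2 are all 1, so H_1 ≅ 0.
  H_2: rank ker ∂_2 − rank ∂_3 = (4 − 3) − 0 = 1, and there is no ∂_3, so H_2 ≅ Z.

As a check, the Euler characteristic is 4 − 6 + 4 = 2, which agrees with 1 − 0 + 1 = 2.
(K is a triangulation of the 2-sphere S^2.)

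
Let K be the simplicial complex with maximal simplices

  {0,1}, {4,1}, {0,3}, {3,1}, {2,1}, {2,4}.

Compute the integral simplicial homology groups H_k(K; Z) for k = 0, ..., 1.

H_0 ≅ Z,  H_1 ≅ Z^2.

Order the vertices as 0 < 1 < 2 < 3 < 4. Listing each simplex with vertices in this order, K has dimension 1 with simplices:

  0-simplices (5): [0], [1], [2], [3], [4]
  1-simplices (6): [0,1], [0,3], [1,2], [1,3], [1,4], [2,4]

Hence C_0 ≅ Z^5, C_1 ≅ Z^6.

Boundary ∂_1: C_1 → C_0 sends each edge [p,q] (with p < q) to q − p. For instance
  ∂[1,4] = [4] − [1].
The resulting 5×6 matrix has rank 4, and its Smith normal form has invariant factors (1,1,1,1).

From H_k ≅ ker(∂_k) / im(∂_{k+1}) we obtain:

  H_0: rank C_0 − rank ∂_1 = 5 − 4 = 1, and the invariant factors of ∂_1 are all 1, so H_0 = Z.
  H_1: rank ker ∂_1 − rank ∂_2 = (6 − 4) − 0 = 2, and there is no ∂_2, so H_1 = Z^2.

As a check, the Euler characteristic is 5 − 6 = -1, which agrees with 1 − 2 = -1.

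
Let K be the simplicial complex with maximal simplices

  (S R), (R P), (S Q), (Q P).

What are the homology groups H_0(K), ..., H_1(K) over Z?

We work with the vertex ordering P < Q < R < S. The simplices of K, each written with vertices in increasing order, are:

  0-simplices (4): P, Q, R, S
  1-simplices (4): PQ, PR, QS, RS

giving chain groups C_0 ≅ Z^4, C_1 ≅ Z^4.

Boundary ∂_1: C_1 → C_0 sends each edge [p,q] (with p < q) to q − p. For instance
  ∂PQ = Q − P.
The resulting 4×4 matrix has rank 3, and its Smith normal form has invariant factors (1,1,1).

Computing H_k = (kernel of ∂_k) / (image of ∂_{k+1}):

  H_0: rank C_0 − rank ∂_1 = 4 − 3 = 1, and the invariant factors of ∂_1 are all 1, so H_0 = Z.
  H_1: rank ker ∂_1 − rank ∂_2 = (4 − 3) − 0 = 1, and there is no ∂_2, so H_1 = Z.

(K is a triangulation of the circle S^1.)

H_0 ≅ Z,  H_1 ≅ Z.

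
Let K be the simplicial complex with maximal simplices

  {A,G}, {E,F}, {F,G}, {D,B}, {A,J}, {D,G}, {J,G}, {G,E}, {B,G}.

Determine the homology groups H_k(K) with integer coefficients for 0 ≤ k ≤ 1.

We work with the vertex ordering A < B < D < E < F < G < J. The simplices of K, each written with vertices in increasing order, are:

  0-simplices (7): A, B, D, E, F, G, J
  1-simplices (9): AG, AJ, BD, BG, DG, EF, EG, FG, GJ

giving chain groups C_0 ≅ Z^7, C_1 ≅ Z^9.

Boundary ∂_1: C_1 → C_0 is given by ∂[p,q] = [q] − [p].
As a 7×9 matrix over Z this has rank 6, with invariant factors (1,1,1,1,1,1).

Now H_k = ker ∂_k / im ∂_{k+1}, so:

  H_0: rank C_0 − rank ∂_1 = 7 − 6 = 1, and the invariant factors of ∂_1 are all 1, so H_0 = Z.
  H_1: rank ker ∂_1 − rank ∂_2 = (9 − 6) − 0 = 3, and there is no ∂_2, so H_1 = Z^3.

H_0 = Z,  H_1 = Z^3.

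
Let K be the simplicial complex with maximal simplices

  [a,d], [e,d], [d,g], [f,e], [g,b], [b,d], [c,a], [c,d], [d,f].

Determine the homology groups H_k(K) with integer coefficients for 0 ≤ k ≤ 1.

K has 7 vertices, 9 edges.
rank ∂_0 = 0, rank ∂_1 = 6 ⇒ b_0 = 7 − 0 − 6 = 1; all invariant factors of ∂_1 are 1 so no torsion. So H_0 ≅ Z.
rank ∂_1 = 6, rank ∂_2 = 0 ⇒ b_1 = 9 − 6 − 0 = 3. So H_1 ≅ Z^3.

H_0 ≅ Z,  H_1 ≅ Z^3.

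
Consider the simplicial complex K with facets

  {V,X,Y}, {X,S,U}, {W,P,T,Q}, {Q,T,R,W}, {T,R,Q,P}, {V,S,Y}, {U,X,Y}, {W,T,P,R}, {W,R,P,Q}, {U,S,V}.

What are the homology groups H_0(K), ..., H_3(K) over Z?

Fix the vertex order P < Q < R < S < T < U < V < W < X < Y and write every simplex with vertices in increasing order. Then dim K = 3 and the simplices of K are:

  0-simplices (10): P, Q, R, S, T, U, V, W, X, Y
  1-simplices (20): PQ, PR, PT, PW, QR, QT, QW, RT, RW, SU, SV, SX, SY, TW, UV, UX, UY, VX, VY, XY
  2-simplices (15): PQR, PQT, PQW, PRT, PRW, PTW, QRT, QRW, QTW, RTW, SUV, SUX, SVY, UXY, VXY
  3-simplices (5): PQRT, PQRW, PQTW, PRTW, QRTW

Hence C_0 ≅ Z^10, C_1 ≅ Z^20, C_2 ≅ Z^15, C_3 ≅ Z^5.

∂_1: C_1 → C_0 is given by ∂[p,q] = [q] − [p].
The 10×20 boundary matrix has rank 8 and Smith normal form diag(1,1,1,1,1,1,1,1).

∂_2: C_2 → C_1 maps a triangle to the signed sum of its edges. For instance
  ∂SVY = VY − SY + SV,
  ∂PRT = RT − PT + PR.
The 20×15 boundary matrix has rank 11 and Smith normal form diag(1,1,1,1,1,1,1,1,1,1,1).

∂_3: C_3 → C_2 sends each 3-simplex σ to the alternating sum Σ_i (−1)^i (σ with its i-th vertex removed). For instance
  ∂PQTW = QTW − PTW + PQW − PQT,
  ∂PQRT = QRT − PRT + PQT − PQR.
The 15×5 boundary matrix has rank 4 and Smith normal form diag(1,1,1,1).

From H_k ≅ ker(∂_k) / im(∂_{k+1}) we obtain:

  H_0: rank C_0 − rank ∂_1 = 10 − 8 = 2, and the invariant factors of ∂_1 are all 1, so H_0 = Z^2.
  H_1: rank ker ∂_1 − rank ∂_2 = (20 − 8) − 11 = 1, and the invariant factors of ∂_2 are all 1, so H_1 = Z.
  H_2: rank ker ∂_2 − rank ∂_3 = (15 − 11) − 4 = 0, and the invariant factors of ∂_3 are all 1, so H_2 = 0.
  H_3: rank ker ∂_3 − rank ∂_4 = (5 − 4) − 0 = 1, and there is no ∂_4, so H_3 = Z.

As a check, the Euler characteristic is 10 − 20 + 15 − 5 = 0, which agrees with 2 − 1 + 0 − 1 = 0.

H_0 = Z^2,  H_1 = Z,  H_2 = 0,  H_3 = Z.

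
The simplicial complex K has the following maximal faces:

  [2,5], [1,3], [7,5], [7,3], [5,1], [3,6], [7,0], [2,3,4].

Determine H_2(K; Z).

We work with the vertex ordering 0 < 1 < 2 < 3 < 4 < 5 < 6 < 7. The simplices of K, each written with vertices in increasing order, are:

  0-simplices (8): [0], [1], [2], [3], [4], [5], [6], [7]
  1-simplices (10): [0,7], [1,3], [1,5], [2,3], [2,4], [2,5], [3,4], [3,6], [3,7], [5,7]
  2-simplices (1): [2,3,4]

so the chain groups are C_0 ≅ Z^8, C_1 ≅ Z^10, C_2 ≅ Z^1.

Boundary ∂_1: C_1 → C_0 maps an edge to its endpoints' difference, ∂[p,q] = q − p. For instance
  ∂[5,7] = [7] − [5].
This gives a 8×10 integer matrix of rank 7; reducing to Smith normal form yields diagonal entries (1,1,1,1,1,1,1).

∂_2: C_2 → C_1 acts by ∂[p,q,r] = [q,r] − [p,r] + [p,q]. For instance
  ∂[2,3,4] = [3,4] − [2,4] + [2,3].
The 10×1 boundary matrix has rank 1 and Smith normal form diag(1).

Reading off H_k = ker ∂_k / im ∂_{k+1}:

  H_2: rank ker ∂_2 − rank ∂_3 = (1 − 1) − 0 = 0, and there is no ∂_3, so H_2 = 0.

H_2 = 0.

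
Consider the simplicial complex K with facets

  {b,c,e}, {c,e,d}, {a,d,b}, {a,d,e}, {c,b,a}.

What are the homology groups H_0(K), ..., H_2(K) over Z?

H_0 ≅ Z,  H_1 ≅ Z,  H_2 = 0.

Fix the vertex order a < b < c < d < e and write every simplex with vertices in increasing order. Then dim K = 2 and the simplices of K are:

  0-simplices (5): a, b, c, d, e
  1-simplices (10): ab, ac, ad, ae, bc, bd, be, cd, ce, de
  2-simplices (5): abc, abd, ade, bce, cde

so the chain groups are C_0 ≅ Z^5, C_1 ≅ Z^10, C_2 ≅ Z^5.

Boundary ∂_1: C_1 → C_0 is given by ∂[p,q] = [q] − [p]. For instance
  ∂bd = d − b.
The resulting 5×10 matrix has rank 4, and its Smith normal form has invariant factors (1,1,1,1).

∂_2: C_2 → C_1 acts by ∂[p,q,r] = [q,r] − [p,r] + [p,q]. For instance
  ∂abd = bd − ad + ab,
  ∂cde = de − ce + cd.
As a 10×5 matrix over Z this has rank 5, with invariant factors (1,1,1,1,1).

From H_k ≅ ker(∂_k) / im(∂_{k+1}) we obtain:

  H_0: rank C_0 − rank ∂_1 = 5 − 4 = 1, and the invariant factors of ∂_1 are all 1, so H_0 = Z.
  H_1: rank ker ∂_1 − rank ∂_2 = (10 − 4) − 5 = 1, and the invariant factors of ∂_2 are all 1, so H_1 = Z.
  H_2: rank ker ∂_2 − rank ∂_3 = (5 − 5) − 0 = 0, and there is no ∂_3, so H_2 = 0.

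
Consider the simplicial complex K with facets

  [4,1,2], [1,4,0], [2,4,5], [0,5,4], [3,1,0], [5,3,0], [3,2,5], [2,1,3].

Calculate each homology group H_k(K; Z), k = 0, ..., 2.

H_0 = Z,  H_1 = 0,  H_2 = Z.

K has 6 vertices, 12 edges, 8 triangles.
rank ∂_0 = 0, rank ∂_1 = 5 ⇒ b_0 = 6 − 0 − 5 = 1; all invariant factors of ∂_1 are 1 so no torsion. So H_0 ≅ Z.
rank ∂_1 = 5, rank ∂_2 = 7 ⇒ b_1 = 12 − 5 − 7 = 0; all invariant factors of ∂_2 are 1 so no torsion. So H_1 ≅ 0.
rank ∂_2 = 7, rank ∂_3 = 0 ⇒ b_2 = 8 − 7 − 0 = 1. So H_2 ≅ Z.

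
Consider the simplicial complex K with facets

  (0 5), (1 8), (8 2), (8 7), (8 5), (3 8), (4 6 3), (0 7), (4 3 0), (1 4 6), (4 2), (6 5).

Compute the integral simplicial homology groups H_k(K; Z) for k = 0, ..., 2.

H_0 ≅ Z,  H_1 ≅ Z^5,  H_2 = 0.

Fix the vertex order 0 < 1 < 2 < 3 < 4 < 5 < 6 < 7 < 8 and write every simplex with vertices in increasing order. Then dim K = 2 and the simplices of K are:

  0-simplices (9): [0], [1], [2], [3], [4], [5], [6], [7], [8]
  1-simplices (16): [0,3], [0,4], [0,5], [0,7], [1,4], [1,6], [1,8], [2,4], [2,8], [3,4], [3,6], [3,8], [4,6], [5,6], [5,8], [7,8]
  2-simplices (3): [0,3,4], [1,4,6], [3,4,6]

Hence C_0 ≅ Z^9, C_1 ≅ Z^16, C_2 ≅ Z^3.

∂_1: C_1 → C_0 is given by ∂[p,q] = [q] − [p]. For instance
  ∂[0,5] = [5] − [0].
The resulting 9×16 matrix has rank 8, and its Smith normal form has invariant factors (1,1,1,1,1,1,1,1).

∂_2: C_2 → C_1 sends each 2-simplex [p,q,r] to [q,r] − [p,r] + [p,q]. For instance
  ∂[3,4,6] = [4,6] − [3,6] + [3,4],
  ∂[0,3,4] = [3,4] − [0,4] + [0,3].
As a 16×3 matrix over Z this has rank 3, with invariant factors (1,1,1).

Now H_k = ker ∂_k / im ∂_{k+1}, so:

  H_0: rank C_0 − rank ∂_1 = 9 − 8 = 1, and the invariant factors of ∂_1 are all 1, so H_0 = Z.
  H_1: rank ker ∂_1 − rank ∂_2 = (16 − 8) − 3 = 5, and the invariant factors of ∂_2 are all 1, so H_1 = Z^5.
  H_2: rank ker ∂_2 − rank ∂_3 = (3 − 3) − 0 = 0, and there is no ∂_3, so H_2 = 0.

As a check, the Euler characteristic is 9 − 16 + 3 = -4, which agrees with 1 − 5 + 0 = -4.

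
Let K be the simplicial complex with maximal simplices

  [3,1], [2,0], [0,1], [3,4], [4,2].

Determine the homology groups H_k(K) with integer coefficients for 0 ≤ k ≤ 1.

H_0 = Z,  H_1 = Z.

K has 5 vertices, 5 edges.
rank ∂_0 = 0, rank ∂_1 = 4 ⇒ b_0 = 5 − 0 − 4 = 1; all invariant factors of ∂_1 are 1 so no torsion. So H_0 = Z.
rank ∂_1 = 4, rank ∂_2 = 0 ⇒ b_1 = 5 − 4 − 0 = 1. So H_1 = Z.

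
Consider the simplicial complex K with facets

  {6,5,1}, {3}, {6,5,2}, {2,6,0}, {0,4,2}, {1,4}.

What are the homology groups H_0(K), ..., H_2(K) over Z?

H_0 ≅ Z^2,  H_1 ≅ Z,  H_2 = 0.

Take the total order 0 < 1 < 2 < 3 < 4 < 5 < 6 on the vertex set. Then K (dimension 2) consists of the simplices:

  0-simplices (7): [0], [1], [2], [3], [4], [5], [6]
  1-simplices (10): [0,2], [0,4], [0,6], [1,4], [1,5], [1,6], [2,4], [2,5], [2,6], [5,6]
  2-simplices (4): [0,2,4], [0,2,6], [1,5,6], [2,5,6]

Hence C_0 ≅ Z^7, C_1 ≅ Z^10, C_2 ≅ Z^4.

The boundary map ∂_1: C_1 → C_0 sends each edge [p,q] (with p < q) to q − p.
As a 7×10 matrix over Z this has rank 5, with invariant factors (1,1,1,1,1).

∂_2: C_2 → C_1 maps a triangle to the signed sum of its edges. For instance
  ∂[0,2,4] = [2,4] − [0,4] + [0,2],
  ∂[0,2,6] = [2,6] − [0,6] + [0,2].
The resulting 10×4 matrix has rank 4, and its Smith normal form has invariant factors (1,1,1,1).

From H_k ≅ ker(∂_k) / im(∂_{k+1}) we obtain:

  H_0: rank C_0 − rank ∂_1 = 7 − 5 = 2, and the invariant factors of ∂_1 are all 1, so H_0 = Z^2.
  H_1: rank ker ∂_1 − rank ∂_2 = (10 − 5) − 4 = 1, and the invariant factors of ∂_2 are all 1, so H_1 = Z.
  H_2: rank ker ∂_2 − rank ∂_3 = (4 − 4) − 0 = 0, and there is no ∂_3, so H_2 = 0.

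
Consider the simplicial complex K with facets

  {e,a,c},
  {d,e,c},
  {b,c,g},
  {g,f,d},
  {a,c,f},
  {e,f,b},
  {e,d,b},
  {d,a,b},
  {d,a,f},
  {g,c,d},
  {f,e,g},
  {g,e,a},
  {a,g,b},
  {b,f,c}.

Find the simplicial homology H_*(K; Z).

Fix the vertex order a < b < c < d < e < f < g and write every simplex with vertices in increasing order. Then dim K = 2 and the simplices of K are:

  0-simplices (7): a, b, c, d, e, f, g
  1-simplices (21): ab, ac, ad, ae, af, ag, bc, bd, be, bf, bg, cd, ce, cf, cg, de, df, dg, ef, eg, fg
  2-simplices (14): abd, abg, ace, acf, adf, aeg, bcf, bcg, bde, bef, cde, cdg, dfg, efg

giving chain groups C_0 ≅ Z^7, C_1 ≅ Z^21, C_2 ≅ Z^14.

The boundary map ∂_1: C_1 → C_0 sends each edge [p,q] (with p < q) to q − p.
The resulting 7×21 matrix has rank 6, and its Smith normal form has invariant factors (1,1,1,1,1,1).

The boundary map ∂_2: C_2 → C_1 maps a triangle to the signed sum of its edges. For instance
  ∂aeg = eg − ag + ae,
  ∂bcg = cg − bg + bc.
This gives a 21×14 integer matrix of rank 13; reducing to Smith normal form yields diagonal entries (1,1,1,1,1,1,1,1,1,1,1,1,1).

From H_k ≅ ker(∂_k) / im(∂_{k+1}) we obtain:

  H_0: rank C_0 − rank ∂_1 = 7 − 6 = 1, and the invariant factors of ∂_1 are all 1, so H_0 ≅ Z.
  H_1: rank ker ∂_1 − rank ∂_2 = (21 − 6) − 13 = 2, and the invariant factors of ∂_2 are all 1, so H_1 ≅ Z^2.
  H_2: rank ker ∂_2 − rank ∂_3 = (14 − 13) − 0 = 1, and there is no ∂_3, so H_2 ≅ Z.

As a check, the Euler characteristic is 7 − 21 + 14 = 0, which agrees with 1 − 2 + 1 = 0.

H_0 = Z,  H_1 = Z^2,  H_2 = Z.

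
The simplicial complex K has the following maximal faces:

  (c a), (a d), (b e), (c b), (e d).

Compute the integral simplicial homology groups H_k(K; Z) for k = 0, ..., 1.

Order the vertices as a < b < c < d < e. Listing each simplex with vertices in this order, K has dimension 1 with simplices:

  0-simplices (5): a, b, c, d, e
  1-simplices (5): ac, ad, bc, be, de

Hence C_0 ≅ Z^5, C_1 ≅ Z^5.

∂_1: C_1 → C_0 is given by ∂[p,q] = [q] − [p]. For instance
  ∂bc = c − b.
The resulting 5×5 matrix has rank 4, and its Smith normal form has invariant factors (1,1,1,1).

Now H_k = ker ∂_k / im ∂_{k+1}, so:

  H_0: rank C_0 − rank ∂_1 = 5 − 4 = 1, and the invariant factors of ∂_1 are all 1, so H_0 = Z.
  H_1: rank ker ∂_1 − rank ∂_2 = (5 − 4) − 0 = 1, and there is no ∂_2, so H_1 = Z.

H_0 ≅ Z,  H_1 ≅ Z.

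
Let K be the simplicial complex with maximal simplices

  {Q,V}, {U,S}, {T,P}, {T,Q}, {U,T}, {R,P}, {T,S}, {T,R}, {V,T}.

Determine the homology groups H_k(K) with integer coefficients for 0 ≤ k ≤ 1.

Fix the vertex order P < Q < R < S < T < U < V and write every simplex with vertices in increasing order. Then dim K = 1 and the simplices of K are:

  0-simplices (7): P, Q, R, S, T, U, V
  1-simplices (9): PR, PT, QT, QV, RT, ST, SU, TU, TV

giving chain groups C_0 ≅ Z^7, C_1 ≅ Z^9.

The boundary map ∂_1: C_1 → C_0 is given by ∂[p,q] = [q] − [p]. For instance
  ∂SU = U − S.
The resulting 7×9 matrix has rank 6, and its Smith normal form has invariant factors (1,1,1,1,1,1).

From H_k ≅ ker(∂_k) / im(∂_{k+1}) we obtain:

  H_0: rank C_0 − rank ∂_1 = 7 − 6 = 1, and the invariant factors of ∂_1 are all 1, so H_0 = Z.
  H_1: rank ker ∂_1 − rank ∂_2 = (9 − 6) − 0 = 3, and there is no ∂_2, so H_1 = Z^3.

H_0 = Z,  H_1 = Z^3.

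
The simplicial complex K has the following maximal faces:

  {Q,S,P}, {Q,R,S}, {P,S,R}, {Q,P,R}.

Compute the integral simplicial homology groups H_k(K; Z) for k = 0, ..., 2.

Order the vertices as P < Q < R < S. Listing each simplex with vertices in this order, K has dimension 2 with simplices:

  0-simplices (4): P, Q, R, S
  1-simplices (6): PQ, PR, PS, QR, QS, RS
  2-simplices (4): PQR, PQS, PRS, QRS

giving chain groups C_0 ≅ Z^4, C_1 ≅ Z^6, C_2 ≅ Z^4.

Boundary ∂_1: C_1 → C_0 is given by ∂[p,q] = [q] − [p].
The 4×6 boundary matrix has rank 3 and Smith normal form diag(1,1,1).

The boundary map ∂_2: C_2 → C_1 acts by ∂[p,q,r] = [q,r] − [p,r] + [p,q]. For instance
  ∂PQR = QR − PR + PQ,
  ∂PRS = RS − PS + PR.
The resulting 6×4 matrix has rank 3, and its Smith normal form has invariant factors (1,1,1).

Computing H_k = (kernel of ∂_k) / (image of ∂_{k+1}):

  H_0: rank C_0 − rank ∂_1 = 4 − 3 = 1, and the invariant factors of ∂_1 are all 1, so H_0 = Z.
  H_1: rank ker ∂_1 − rank ∂_2 = (6 − 3) − 3 = 0, and the invariant factors of ∂_2 are all 1, so H_1 = 0.
  H_2: rank ker ∂_2 − rank ∂_3 = (4 − 3) − 0 = 1, and there is no ∂_3, so H_2 = Z.

As a check, the Euler characteristic is 4 − 6 + 4 = 2, which agrees with 1 − 0 + 1 = 2.

H_0 ≅ Z,  H_1 = 0,  H_2 ≅ Z.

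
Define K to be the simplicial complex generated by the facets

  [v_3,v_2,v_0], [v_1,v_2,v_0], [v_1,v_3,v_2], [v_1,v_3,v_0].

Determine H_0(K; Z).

Order the vertices as v_0 < v_1 < v_2 < v_3. Listing each simplex with vertices in this order, K has dimension 2 with simplices:

  0-simplices (4): [v_0], [v_1], [v_2], [v_3]
  1-simplices (6): [v_0,v_1], [v_0,v_2], [v_0,v_3], [v_1,v_2], [v_1,v_3], [v_2,v_3]
  2-simplices (4): [v_0,v_1,v_2], [v_0,v_1,v_3], [v_0,v_2,v_3], [v_1,v_2,v_3]

Hence C_0 ≅ Z^4, C_1 ≅ Z^6, C_2 ≅ Z^4.

∂_1: C_1 → C_0 maps an edge to its endpoints' difference, ∂[p,q] = q − p.
This gives a 4×6 integer matrix of rank 3; reducing to Smith normal form yields diagonal entries (1,1,1).

Boundary ∂_2: C_2 → C_1 sends each 2-simplex [p,q,r] to [q,r] − [p,r] + [p,q]. For instance
  ∂[v_0,v_1,v_2] = [v_1,v_2] − [v_0,v_2] + [v_0,v_1],
  ∂[v_0,v_1,v_3] = [v_1,v_3] − [v_0,v_3] + [v_0,v_1].
The 6×4 boundary matrix has rank 3 and Smith normal form diag(1,1,1).

Reading off H_k = ker ∂_k / im ∂_{k+1}:

  H_0: rank C_0 − rank ∂_1 = 4 − 3 = 1, and the invariant factors of ∂_1 are all 1, so H_0 = Z.

(K is a triangulation of the 2-sphere S^2.)

H_0 ≅ Z.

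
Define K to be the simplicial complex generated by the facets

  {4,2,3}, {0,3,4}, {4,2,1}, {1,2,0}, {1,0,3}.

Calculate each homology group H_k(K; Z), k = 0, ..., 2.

K has 5 vertices, 10 edges, 5 triangles.
rank ∂_0 = 0, rank ∂_1 = 4 ⇒ b_0 = 5 − 0 − 4 = 1; all invariant factors of ∂_1 are 1 so no torsion. So H_0 ≅ Z.
rank ∂_1 = 4, rank ∂_2 = 5 ⇒ b_1 = 10 − 4 − 5 = 1; all invariant factors of ∂_2 are 1 so no torsion. So H_1 ≅ Z.
rank ∂_2 = 5, rank ∂_3 = 0 ⇒ b_2 = 5 − 5 − 0 = 0. So H_2 ≅ 0.

H_0 = Z,  H_1 = Z,  H_2 = 0.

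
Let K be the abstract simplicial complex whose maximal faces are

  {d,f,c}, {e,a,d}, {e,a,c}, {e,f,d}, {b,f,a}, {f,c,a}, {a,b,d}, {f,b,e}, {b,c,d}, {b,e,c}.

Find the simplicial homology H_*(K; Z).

We work with the vertex ordering a < b < c < d < e < f. The simplices of K, each written with vertices in increasing order, are:

  0-simplices (6): a, b, c, d, e, f
  1-simplices (15): ab, ac, ad, ae, af, bc, bd, be, bf, cd, ce, cf, de, df, ef
  2-simplices (10): abd, abf, ace, acf, ade, bcd, bce, bef, cdf, def

so the chain groups are C_0 ≅ Z^6, C_1 ≅ Z^15, C_2 ≅ Z^10.

∂_1: C_1 → C_0 sends each edge [p,q] (with p < q) to q − p. For instance
  ∂bc = c − b.
The 6×15 boundary matrix has rank 5 and Smith normal form diag(1,1,1,1,1).

The boundary map ∂_2: C_2 → C_1 sends each 2-simplex [p,q,r] to [q,r] − [p,r] + [p,q]. For instance
  ∂acf = cf − af + ac,
  ∂ace = ce − ae + ac.
The resulting 15×10 matrix has rank 10, and its Smith normal form has invariant factors (1,1,1,1,1,1,1,1,1,2).

From H_k ≅ ker(∂_k) / im(∂_{k+1}) we obtain:

  H_0: rank C_0 − rank ∂_1 = 6 − 5 = 1, and the invariant factors of ∂_1 are all 1, so H_0 ≅ Z.
  H_1: rank ker ∂_1 − rank ∂_2 = (15 − 5) − 10 = 0, and ∂_2 has invariant factor 2 > 1, so H_1 ≅ Z/2.
  H_2: rank ker ∂_2 − rank ∂_3 = (10 − 10) − 0 = 0, and there is no ∂_3, so H_2 ≅ 0.

H_0 = Z,  H_1 = Z/2,  H_2 = 0.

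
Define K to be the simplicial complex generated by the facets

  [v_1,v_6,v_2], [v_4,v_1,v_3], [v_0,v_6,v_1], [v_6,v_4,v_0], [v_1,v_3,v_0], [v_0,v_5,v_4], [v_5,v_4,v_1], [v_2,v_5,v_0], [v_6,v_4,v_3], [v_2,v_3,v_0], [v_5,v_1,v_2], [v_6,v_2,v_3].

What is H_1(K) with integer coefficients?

H_1 ≅ Z/2.

Take the total order v_0 < v_1 < v_2 < v_3 < v_4 < v_5 < v_6 on the vertex set. Then K (dimension 2) consists of the simplices:

  0-simplices (7): [v_0], [v_1], [v_2], [v_3], [v_4], [v_5], [v_6]
  1-simplices (18): (18 of them)
  2-simplices (12): (12 of them)

giving chain groups C_0 ≅ Z^7, C_1 ≅ Z^18, C_2 ≅ Z^12.

∂_1: C_1 → C_0 maps an edge to its endpoints' difference, ∂[p,q] = q − p. For instance
  ∂[v_2,v_5] = [v_5] − [v_2].
This gives a 7×18 integer matrix of rank 6; reducing to Smith normal form yields diagonal entries (1,1,1,1,1,1).

The boundary map ∂_2: C_2 → C_1 maps a triangle to the signed sum of its edges. For instance
  ∂[v_0,v_1,v_6] = [v_1,v_6] − [v_0,v_6] + [v_0,v_1],
  ∂[v_0,v_4,v_5] = [v_4,v_5] − [v_0,v_5] + [v_0,v_4].
The resulting 18×12 matrix has rank 12, and its Smith normal form has invariant factors (1,1,1,1,1,1,1,1,1,1,1,2).

From H_k ≅ ker(∂_k) / im(∂_{k+1}) we obtain:

  H_1: rank ker ∂_1 − rank ∂_2 = (18 − 6) − 12 = 0, and ∂_2 has invariant factor 2 > 1, so H_1 ≅ Z/2.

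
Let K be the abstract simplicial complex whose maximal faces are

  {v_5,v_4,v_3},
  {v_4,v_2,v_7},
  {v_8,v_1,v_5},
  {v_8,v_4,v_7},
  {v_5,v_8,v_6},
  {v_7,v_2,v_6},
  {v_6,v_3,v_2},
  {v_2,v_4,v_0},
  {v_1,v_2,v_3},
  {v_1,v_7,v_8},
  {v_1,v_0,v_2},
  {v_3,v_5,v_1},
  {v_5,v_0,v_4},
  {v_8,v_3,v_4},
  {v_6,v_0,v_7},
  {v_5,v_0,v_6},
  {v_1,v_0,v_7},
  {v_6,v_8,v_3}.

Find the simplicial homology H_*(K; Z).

H_0 = Z,  H_1 = Z ⊕ Z/2,  H_2 = 0.

K has 9 vertices, 27 edges, 18 triangles.
rank ∂_0 = 0, rank ∂_1 = 8 ⇒ b_0 = 9 − 0 − 8 = 1; all invariant factors of ∂_1 are 1 so no torsion. So H_0 ≅ Z.
rank ∂_1 = 8, rank ∂_2 = 18 ⇒ b_1 = 27 − 8 − 18 = 1; ∂_2 has invariant factor(s) [2] giving torsion. So H_1 ≅ Z ⊕ Z/2.
rank ∂_2 = 18, rank ∂_3 = 0 ⇒ b_2 = 18 − 18 − 0 = 0. So H_2 ≅ 0.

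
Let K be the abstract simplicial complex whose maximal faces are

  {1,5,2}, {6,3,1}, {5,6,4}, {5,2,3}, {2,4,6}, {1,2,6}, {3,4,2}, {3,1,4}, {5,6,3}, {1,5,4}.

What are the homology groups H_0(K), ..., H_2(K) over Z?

H_0 ≅ Z,  H_1 ≅ Z/2Z,  H_2 = 0.

We work with the vertex ordering 1 < 2 < 3 < 4 < 5 < 6. The simplices of K, each written with vertices in increasing order, are:

  0-simplices (6): [1], [2], [3], [4], [5], [6]
  1-simplices (15): [1,2], [1,3], [1,4], [1,5], [1,6], [2,3], [2,4], [2,5], [2,6], [3,4], [3,5], [3,6], [4,5], [4,6], [5,6]
  2-simplices (10): [1,2,5], [1,2,6], [1,3,4], [1,3,6], [1,4,5], [2,3,4], [2,3,5], [2,4,6], [3,5,6], [4,5,6]

giving chain groups C_0 ≅ Z^6, C_1 ≅ Z^15, C_2 ≅ Z^10.

The boundary map ∂_1: C_1 → C_0 maps an edge to its endpoints' difference, ∂[p,q] = q − p. For instance
  ∂[3,5] = [5] − [3].
The resulting 6×15 matrix has rank 5, and its Smith normal form has invariant factors (1,1,1,1,1).

The boundary map ∂_2: C_2 → C_1 acts by ∂[p,q,r] = [q,r] − [p,r] + [p,q]. For instance
  ∂[1,2,6] = [2,6] − [1,6] + [1,2],
  ∂[3,5,6] = [5,6] − [3,6] + [3,5].
The resulting 15×10 matrix has rank 10, and its Smith normal form has invariant factors (1,1,1,1,1,1,1,1,1,2).

Reading off H_k = ker ∂_k / im ∂_{k+1}:

  H_0: rank C_0 − rank ∂_1 = 6 − 5 = 1, and the invariant factors of ∂_1 are all 1, so H_0 = Z.
  H_1: rank ker ∂_1 − rank ∂_2 = (15 − 5) − 10 = 0, and ∂_2 has invariant factor 2 > 1, so H_1 = Z/2Z.
  H_2: rank ker ∂_2 − rank ∂_3 = (10 − 10) − 0 = 0, and there is no ∂_3, so H_2 = 0.

As a check, the Euler characteristic is 6 − 15 + 10 = 1, which agrees with 1 − 0 + 0 = 1.
(K is a triangulation of the real projective plane RP^2.)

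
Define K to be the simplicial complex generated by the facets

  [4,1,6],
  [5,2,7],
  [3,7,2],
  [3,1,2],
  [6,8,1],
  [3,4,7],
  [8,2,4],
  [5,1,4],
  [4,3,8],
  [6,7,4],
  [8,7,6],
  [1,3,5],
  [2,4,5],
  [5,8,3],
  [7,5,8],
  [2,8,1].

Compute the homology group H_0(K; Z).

H_0 = Z.

Fix the vertex order 1 < 2 < 3 < 4 < 5 < 6 < 7 < 8 and write every simplex with vertices in increasing order. Then dim K = 2 and the simplices of K are:

  0-simplices (8): [1], [2], [3], [4], [5], [6], [7], [8]
  1-simplices (24): (24 of them)
  2-simplices (16): [1,2,3], [1,2,8], [1,3,5], [1,4,5], [1,4,6], [1,6,8], [2,3,7], [2,4,5], [2,4,8], [2,5,7], [3,4,7], [3,4,8], [3,5,8], [4,6,7], [5,7,8], [6,7,8]

Hence C_0 ≅ Z^8, C_1 ≅ Z^24, C_2 ≅ Z^16.

∂_1: C_1 → C_0 maps an edge to its endpoints' difference, ∂[p,q] = q − p.
The resulting 8×24 matrix has rank 7, and its Smith normal form has invariant factors (1,1,1,1,1,1,1).

∂_2: C_2 → C_1 maps a triangle to the signed sum of its edges. For instance
  ∂[1,2,3] = [2,3] − [1,3] + [1,2],
  ∂[1,3,5] = [3,5] − [1,5] + [1,3].
This gives a 24×16 integer matrix of rank 15; reducing to Smith normal form yields diagonal entries (1,1,1,1,1,1,1,1,1,1,1,1,1,1,1).

Computing H_k = (kernel of ∂_k) / (image of ∂_{k+1}):

  H_0: rank C_0 − rank ∂_1 = 8 − 7 = 1, and the invariant factors of ∂_1 are all 1, so H_0 = Z.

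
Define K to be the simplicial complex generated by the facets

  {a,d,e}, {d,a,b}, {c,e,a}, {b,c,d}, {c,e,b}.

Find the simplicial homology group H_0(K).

Take the total order a < b < c < d < e on the vertex set. Then K (dimension 2) consists of the simplices:

  0-simplices (5): a, b, c, d, e
  1-simplices (10): ab, ac, ad, ae, bc, bd, be, cd, ce, de
  2-simplices (5): abd, ace, ade, bcd, bce

giving chain groups C_0 ≅ Z^5, C_1 ≅ Z^10, C_2 ≅ Z^5.

The boundary map ∂_1: C_1 → C_0 maps an edge to its endpoints' difference, ∂[p,q] = q − p. For instance
  ∂ad = d − a.
The 5×10 boundary matrix has rank 4 and Smith normal form diag(1,1,1,1).

∂_2: C_2 → C_1 acts by ∂[p,q,r] = [q,r] − [p,r] + [p,q]. For instance
  ∂ade = de − ae + ad,
  ∂ace = ce − ae + ac.
This gives a 10×5 integer matrix of rank 5; reducing to Smith normal form yields diagonal entries (1,1,1,1,1).

Computing H_k = (kernel of ∂_k) / (image of ∂_{k+1}):

  H_0: rank C_0 − rank ∂_1 = 5 − 4 = 1, and the invariant factors of ∂_1 are all 1, so H_0 ≅ Z.

H_0 ≅ Z.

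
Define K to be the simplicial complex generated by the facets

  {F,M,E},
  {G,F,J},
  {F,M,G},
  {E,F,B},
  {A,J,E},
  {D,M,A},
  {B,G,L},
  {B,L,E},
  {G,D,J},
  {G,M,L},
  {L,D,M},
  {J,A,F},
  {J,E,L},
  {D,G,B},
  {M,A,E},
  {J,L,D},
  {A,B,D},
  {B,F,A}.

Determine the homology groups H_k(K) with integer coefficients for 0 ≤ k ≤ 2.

H_0 ≅ Z,  H_1 ≅ Z ⊕ Z/2,  H_2 = 0.

Take the total order A < B < D < E < F < G < J < L < M on the vertex set. Then K (dimension 2) consists of the simplices:

  0-simplices (9): A, B, D, E, F, G, J, L, M
  1-simplices (27): AB, AD, AE, AF, AJ, AM, BD, BE, BF, BG, BL, DG, DJ, DL, DM, EF, EJ, EL, EM, FG, FJ, FM, GJ, GL, GM, JL, LM
  2-simplices (18): ABD, ABF, ADM, AEJ, AEM, AFJ, BDG, BEF, BEL, BGL, DGJ, DJL, DLM, EFM, EJL, FGJ, FGM, GLM

giving chain groups C_0 ≅ Z^9, C_1 ≅ Z^27, C_2 ≅ Z^18.

Boundary ∂_1: C_1 → C_0 maps an edge to its endpoints' difference, ∂[p,q] = q − p. For instance
  ∂BG = G − B.
The 9×27 boundary matrix has rank 8 and Smith normal form diag(1,1,1,1,1,1,1,1).

The boundary map ∂_2: C_2 → C_1 maps a triangle to the signed sum of its edges. For instance
  ∂GLM = LM − GM + GL,
  ∂ABF = BF − AF + AB.
This gives a 27×18 integer matrix of rank 18; reducing to Smith normal form yields diagonal entries (1,1,1,1,1,1,1,1,1,1,1,1,1,1,1,1,1,2).

Computing H_k = (kernel of ∂_k) / (image of ∂_{k+1}):

  H_0: rank C_0 − rank ∂_1 = 9 − 8 = 1, and the invariant factors of ∂_1 are all 1, so H_0 ≅ Z.
  H_1: rank ker ∂_1 − rank ∂_2 = (27 − 8) − 18 = 1, and ∂_2 has invariant factor 2 > 1, so H_1 ≅ Z ⊕ Z/2.
  H_2: rank ker ∂_2 − rank ∂_3 = (18 − 18) − 0 = 0, and there is no ∂_3, so H_2 ≅ 0.

As a check, the Euler characteristic is 9 − 27 + 18 = 0, which agrees with 1 − 1 + 0 = 0.
(K is a triangulation of the Klein bottle.)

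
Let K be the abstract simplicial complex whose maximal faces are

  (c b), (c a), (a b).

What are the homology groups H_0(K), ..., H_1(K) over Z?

H_0 = Z,  H_1 = Z.

Fix the vertex order a < b < c and write every simplex with vertices in increasing order. Then dim K = 1 and the simplices of K are:

  0-simplices (3): a, b, c
  1-simplices (3): ab, ac, bc

giving chain groups C_0 ≅ Z^3, C_1 ≅ Z^3.

∂_1: C_1 → C_0 sends each edge [p,q] (with p < q) to q − p. For instance
  ∂ab = b − a.
The 3×3 boundary matrix has rank 2 and Smith normal form diag(1,1).

Reading off H_k = ker ∂_k / im ∂_{k+1}:

  H_0: rank C_0 − rank ∂_1 = 3 − 2 = 1, and the invariant factors of ∂_1 are all 1, so H_0 = Z.
  H_1: rank ker ∂_1 − rank ∂_2 = (3 − 2) − 0 = 1, and there is no ∂_2, so H_1 = Z.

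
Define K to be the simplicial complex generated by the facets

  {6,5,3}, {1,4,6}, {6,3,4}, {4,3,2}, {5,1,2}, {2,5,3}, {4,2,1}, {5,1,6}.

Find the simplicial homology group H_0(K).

H_0 ≅ Z.

Take the total order 1 < 2 < 3 < 4 < 5 < 6 on the vertex set. Then K (dimension 2) consists of the simplices:

  0-simplices (6): [1], [2], [3], [4], [5], [6]
  1-simplices (12): [1,2], [1,4], [1,5], [1,6], [2,3], [2,4], [2,5], [3,4], [3,5], [3,6], [4,6], [5,6]
  2-simplices (8): [1,2,4], [1,2,5], [1,4,6], [1,5,6], [2,3,4], [2,3,5], [3,4,6], [3,5,6]

so the chain groups are C_0 ≅ Z^6, C_1 ≅ Z^12, C_2 ≅ Z^8.

∂_1: C_1 → C_0 maps an edge to its endpoints' difference, ∂[p,q] = q − p. For instance
  ∂[3,5] = [5] − [3].
The 6×12 boundary matrix has rank 5 and Smith normal form diag(1,1,1,1,1).

Boundary ∂_2: C_2 → C_1 acts by ∂[p,q,r] = [q,r] − [p,r] + [p,q]. For instance
  ∂[2,3,5] = [3,5] − [2,5] + [2,3],
  ∂[2,3,4] = [3,4] − [2,4] + [2,3].
The resulting 12×8 matrix has rank 7, and its Smith normal form has invariant factors (1,1,1,1,1,1,1).

From H_k ≅ ker(∂_k) / im(∂_{k+1}) we obtain:

  H_0: rank C_0 − rank ∂_1 = 6 − 5 = 1, and the invariant factors of ∂_1 are all 1, so H_0 ≅ Z.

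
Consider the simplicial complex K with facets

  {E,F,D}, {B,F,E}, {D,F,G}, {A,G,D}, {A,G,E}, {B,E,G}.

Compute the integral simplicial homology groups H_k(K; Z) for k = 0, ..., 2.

Fix the vertex order A < B < D < E < F < G and write every simplex with vertices in increasing order. Then dim K = 2 and the simplices of K are:

  0-simplices (6): A, B, D, E, F, G
  1-simplices (12): AD, AE, AG, BE, BF, BG, DE, DF, DG, EF, EG, FG
  2-simplices (6): ADG, AEG, BEF, BEG, DEF, DFG

so the chain groups are C_0 ≅ Z^6, C_1 ≅ Z^12, C_2 ≅ Z^6.

The boundary map ∂_1: C_1 → C_0 is given by ∂[p,q] = [q] − [p].
The 6×12 boundary matrix has rank 5 and Smith normal form diag(1,1,1,1,1).

∂_2: C_2 → C_1 maps a triangle to the signed sum of its edges. For instance
  ∂DFG = FG − DG + DF,
  ∂BEF = EF − BF + BE.
The 12×6 boundary matrix has rank 6 and Smith normal form diag(1,1,1,1,1,1).

From H_k ≅ ker(∂_k) / im(∂_{k+1}) we obtain:

  H_0: rank C_0 − rank ∂_1 = 6 − 5 = 1, and the invariant factors of ∂_1 are all 1, so H_0 = Z.
  H_1: rank ker ∂_1 − rank ∂_2 = (12 − 5) − 6 = 1, and the invariant factors of ∂_2 are all 1, so H_1 = Z.
  H_2: rank ker ∂_2 − rank ∂_3 = (6 − 6) − 0 = 0, and there is no ∂_3, so H_2 = 0.

As a check, the Euler characteristic is 6 − 12 + 6 = 0, which agrees with 1 − 1 + 0 = 0.

H_0 ≅ Z,  H_1 ≅ Z,  H_2 = 0.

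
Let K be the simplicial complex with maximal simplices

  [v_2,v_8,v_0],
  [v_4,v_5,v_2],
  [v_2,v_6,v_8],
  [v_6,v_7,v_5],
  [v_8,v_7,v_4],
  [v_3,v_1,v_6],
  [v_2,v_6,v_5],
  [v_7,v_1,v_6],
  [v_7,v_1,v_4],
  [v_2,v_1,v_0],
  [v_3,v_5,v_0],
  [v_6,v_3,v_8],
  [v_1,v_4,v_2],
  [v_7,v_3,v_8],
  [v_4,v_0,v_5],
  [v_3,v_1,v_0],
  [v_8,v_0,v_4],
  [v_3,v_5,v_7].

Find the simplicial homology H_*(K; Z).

H_0 = Z,  H_1 = Z ⊕ Z/2,  H_2 = 0.

Take the total order v_0 < v_1 < v_2 < v_3 < v_4 < v_5 < v_6 < v_7 < v_8 on the vertex set. Then K (dimension 2) consists of the simplices:

  0-simplices (9): [v_0], [v_1], [v_2], [v_3], [v_4], [v_5], [v_6], [v_7], [v_8]
  1-simplices (27): (27 of them)
  2-simplices (18): (18 of them)

giving chain groups C_0 ≅ Z^9, C_1 ≅ Z^27, C_2 ≅ Z^18.

The boundary map ∂_1: C_1 → C_0 sends each edge [p,q] (with p < q) to q − p. For instance
  ∂[v_2,v_4] = [v_4] − [v_2].
The resulting 9×27 matrix has rank 8, and its Smith normal form has invariant factors (1,1,1,1,1,1,1,1).

Boundary ∂_2: C_2 → C_1 sends each 2-simplex [p,q,r] to [q,r] − [p,r] + [p,q]. For instance
  ∂[v_0,v_1,v_3] = [v_1,v_3] − [v_0,v_3] + [v_0,v_1],
  ∂[v_2,v_6,v_8] = [v_6,v_8] − [v_2,v_8] + [v_2,v_6].
This gives a 27×18 integer matrix of rank 18; reducing to Smith normal form yields diagonal entries (1,1,1,1,1,1,1,1,1,1,1,1,1,1,1,1,1,2).

Computing H_k = (kernel of ∂_k) / (image of ∂_{k+1}):

  H_0: rank C_0 − rank ∂_1 = 9 − 8 = 1, and the invariant factors of ∂_1 are all 1, so H_0 ≅ Z.
  H_1: rank ker ∂_1 − rank ∂_2 = (27 − 8) − 18 = 1, and ∂_2 has invariant factor 2 > 1, so H_1 ≅ Z ⊕ Z/2.
  H_2: rank ker ∂_2 − rank ∂_3 = (18 − 18) − 0 = 0, and there is no ∂_3, so H_2 ≅ 0.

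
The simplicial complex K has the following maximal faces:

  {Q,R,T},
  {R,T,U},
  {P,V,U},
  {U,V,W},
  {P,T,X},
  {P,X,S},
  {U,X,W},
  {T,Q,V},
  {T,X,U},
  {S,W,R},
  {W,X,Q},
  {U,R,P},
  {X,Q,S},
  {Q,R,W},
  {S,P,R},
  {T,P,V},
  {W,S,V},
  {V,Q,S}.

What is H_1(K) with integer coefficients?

H_1 ≅ Z ⊕ Z/2.

Fix the vertex order P < Q < R < S < T < U < V < W < X and write every simplex with vertices in increasing order. Then dim K = 2 and the simplices of K are:

  0-simplices (9): P, Q, R, S, T, U, V, W, X
  1-simplices (27): PR, PS, PT, PU, PV, PX, QR, QS, QT, QV, QW, QX, RS, RT, RU, RW, SV, SW, SX, TU, TV, TX, UV, UW, UX, VW, WX
  2-simplices (18): PRS, PRU, PSX, PTV, PTX, PUV, QRT, QRW, QSV, QSX, QTV, QWX, RSW, RTU, SVW, TUX, UVW, UWX

so the chain groups are C_0 ≅ Z^9, C_1 ≅ Z^27, C_2 ≅ Z^18.

∂_1: C_1 → C_0 is given by ∂[p,q] = [q] − [p].
As a 9×27 matrix over Z this has rank 8, with invariant factors (1,1,1,1,1,1,1,1).

The boundary map ∂_2: C_2 → C_1 maps a triangle to the signed sum of its edges. For instance
  ∂PUV = UV − PV + PU,
  ∂RTU = TU − RU + RT.
As a 27×18 matrix over Z this has rank 18, with invariant factors (1,1,1,1,1,1,1,1,1,1,1,1,1,1,1,1,1,2).

Reading off H_k = ker ∂_k / im ∂_{k+1}:

  H_1: rank ker ∂_1 − rank ∂_2 = (27 − 8) − 18 = 1, and ∂_2 has invariant factor 2 > 1, so H_1 ≅ Z ⊕ Z/2.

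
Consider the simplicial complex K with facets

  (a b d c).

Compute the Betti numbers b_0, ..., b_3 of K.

b_0 = 1, b_1 = 0, b_2 = 0, b_3 = 0.

Take the total order a < b < c < d on the vertex set. Then K (dimension 3) consists of the simplices:

  0-simplices (4): a, b, c, d
  1-simplices (6): ab, ac, ad, bc, bd, cd
  2-simplices (4): abc, abd, acd, bcd
  3-simplices (1): abcd

Hence C_0 ≅ Z^4, C_1 ≅ Z^6, C_2 ≅ Z^4, C_3 ≅ Z^1.

∂_1: C_1 → C_0 is given by ∂[p,q] = [q] − [p].
As a 4×6 matrix over Z this has rank 3, with invariant factors (1,1,1).

∂_2: C_2 → C_1 acts by ∂[p,q,r] = [q,r] − [p,r] + [p,q]. For instance
  ∂abd = bd − ad + ab,
  ∂acd = cd − ad + ac.
The 6×4 boundary matrix has rank 3 and Smith normal form diag(1,1,1).

The boundary map ∂_3: C_3 → C_2 sends each 3-simplex σ to the alternating sum Σ_i (−1)^i (σ with its i-th vertex removed). For instance
  ∂abcd = bcd − acd + abd − abc.
This gives a 4×1 integer matrix of rank 1; reducing to Smith normal form yields diagonal entries (1).

From H_k ≅ ker(∂_k) / im(∂_{k+1}) we obtain:

  H_0: rank C_0 − rank ∂_1 = 4 − 3 = 1, and the invariant factors of ∂_1 are all 1, so H_0 ≅ Z.
  H_1: rank ker ∂_1 − rank ∂_2 = (6 − 3) − 3 = 0, and the invariant factors of ∂_2 are all 1, so H_1 ≅ 0.
  H_2: rank ker ∂_2 − rank ∂_3 = (4 − 3) − 1 = 0, and the invariant factors of ∂_3 are all 1, so H_2 ≅ 0.
  H_3: rank ker ∂_3 − rank ∂_4 = (1 − 1) − 0 = 0, and there is no ∂_4, so H_3 ≅ 0.

Hence the Betti numbers are b_0 = 1, b_1 = 0, b_2 = 0, b_3 = 0.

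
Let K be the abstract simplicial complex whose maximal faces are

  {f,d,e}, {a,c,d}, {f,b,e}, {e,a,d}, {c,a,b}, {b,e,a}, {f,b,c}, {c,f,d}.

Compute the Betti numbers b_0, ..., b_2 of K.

Fix the vertex order a < b < c < d < e < f and write every simplex with vertices in increasing order. Then dim K = 2 and the simplices of K are:

  0-simplices (6): a, b, c, d, e, f
  1-simplices (12): ab, ac, ad, ae, bc, be, bf, cd, cf, de, df, ef
  2-simplices (8): abc, abe, acd, ade, bcf, bef, cdf, def

so the chain groups are C_0 ≅ Z^6, C_1 ≅ Z^12, C_2 ≅ Z^8.

∂_1: C_1 → C_0 sends each edge [p,q] (with p < q) to q − p. For instance
  ∂cd = d − c.
As a 6×12 matrix over Z this has rank 5, with invariant factors (1,1,1,1,1).

Boundary ∂_2: C_2 → C_1 acts by ∂[p,q,r] = [q,r] − [p,r] + [p,q]. For instance
  ∂bef = ef − bf + be,
  ∂abc = bc − ac + ab.
As a 12×8 matrix over Z this has rank 7, with invariant factors (1,1,1,1,1,1,1).

Reading off H_k = ker ∂_k / im ∂_{k+1}:

  H_0: rank C_0 − rank ∂_1 = 6 − 5 = 1, and the invariant factors of ∂_1 are all 1, so H_0 ≅ Z.
  H_1: rank ker ∂_1 − rank ∂_2 = (12 − 5) − 7 = 0, and the invariant factors of ∂_2 are all 1, so H_1 ≅ 0.
  H_2: rank ker ∂_2 − rank ∂_3 = (8 − 7) − 0 = 1, and there is no ∂_3, so H_2 ≅ Z.

(K is a triangulation of the 2-sphere S^2.)

Hence the Betti numbers are b_0 = 1, b_1 = 0, b_2 = 1.

b_0 = 1, b_1 = 0, b_2 = 1.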